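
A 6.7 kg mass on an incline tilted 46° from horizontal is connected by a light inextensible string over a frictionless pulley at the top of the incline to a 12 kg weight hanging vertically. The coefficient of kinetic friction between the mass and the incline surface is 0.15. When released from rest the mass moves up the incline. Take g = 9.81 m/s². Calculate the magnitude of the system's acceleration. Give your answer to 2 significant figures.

For the mass on the incline: the weight component along the slope is m₁g sin 46° = 6.7 × 9.81 × 0.7193 = 47.277 N and the normal force is N = m₁g cos 46° = 45.658 N.
Kinetic friction opposes the mass's motion up the incline: f = μN = 0.15 × 45.658 = 6.849 N acting down the slope.
Newton's second law for the mass (up-slope positive): T − 47.277 − 6.849 = 6.7 a. For the hanging weight (downward positive): 12 × 9.81 − T = 12 a.
Adding the two equations eliminates T: 63.594 = 18.7 a, so a = 3.4007 m/s².

3.4 m/s²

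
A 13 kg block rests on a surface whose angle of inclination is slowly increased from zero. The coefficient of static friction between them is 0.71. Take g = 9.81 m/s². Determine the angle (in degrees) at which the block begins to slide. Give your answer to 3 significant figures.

35.4°

At the threshold of sliding, static friction is at its maximum μ_s N and exactly balances the weight component along the incline: mg sin θ = μ_s mg cos θ.
Hence tan θ = μ_s = 0.71, so θ = arctan(0.71) = 35.3748°.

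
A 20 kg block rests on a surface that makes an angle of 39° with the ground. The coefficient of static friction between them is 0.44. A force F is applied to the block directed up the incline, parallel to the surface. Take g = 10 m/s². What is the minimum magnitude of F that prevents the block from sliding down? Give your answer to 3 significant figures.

57.5 N

The normal force is N = mg cos 39° = 155.429 N. With F at its minimum the block is on the verge of sliding down, so static friction is at its maximum μ_s N = 0.44 × 155.429 = 68.389 N and acts up the slope.
Equilibrium along the incline: F + μ_s N = mg sin 39°, so F = 125.864 − 68.389 = 57.475 N.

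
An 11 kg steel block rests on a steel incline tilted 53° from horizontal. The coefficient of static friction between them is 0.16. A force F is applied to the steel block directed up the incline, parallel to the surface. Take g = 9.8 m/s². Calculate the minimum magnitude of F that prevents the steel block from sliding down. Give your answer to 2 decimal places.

75.71 N

The normal force is N = mg cos 53° = 64.876 N. With F at its minimum the steel block is on the verge of sliding down, so static friction is at its maximum μ_s N = 0.16 × 64.876 = 10.380 N and acts up the slope.
Equilibrium along the incline: F + μ_s N = mg sin 53°, so F = 86.093 − 10.380 = 75.713 N.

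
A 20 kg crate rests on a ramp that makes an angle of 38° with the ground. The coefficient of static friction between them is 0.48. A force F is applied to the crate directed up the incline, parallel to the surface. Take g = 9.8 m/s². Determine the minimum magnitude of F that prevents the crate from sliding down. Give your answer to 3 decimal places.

The normal force is N = mg cos 38° = 154.450 N. With F at its minimum the crate is on the verge of sliding down, so static friction is at its maximum μ_s N = 0.48 × 154.450 = 74.136 N and acts up the slope.
Equilibrium along the incline: F + μ_s N = mg sin 38°, so F = 120.670 − 74.136 = 46.534 N.

46.534 N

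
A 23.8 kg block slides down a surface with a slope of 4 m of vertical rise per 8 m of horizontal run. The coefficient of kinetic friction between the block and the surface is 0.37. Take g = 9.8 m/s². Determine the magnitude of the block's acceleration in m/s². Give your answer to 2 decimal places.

1.14 m/s²

Resolving the weight along the incline: the component pulling the block down the slope is mg sin 26.57° = 23.8 × 9.8 × 0.4472 = 104.305 N, and the normal force is N = mg cos 26.57° = 23.8 × 9.8 × 0.8944 = 208.610 N.
Kinetic friction acts up the slope with magnitude f = μN = 0.37 × 208.610 = 77.186 N.
Net force along the incline is 104.305 − 77.186 = 27.119 N, so a = 27.119 / 23.8 = 1.1395 m/s².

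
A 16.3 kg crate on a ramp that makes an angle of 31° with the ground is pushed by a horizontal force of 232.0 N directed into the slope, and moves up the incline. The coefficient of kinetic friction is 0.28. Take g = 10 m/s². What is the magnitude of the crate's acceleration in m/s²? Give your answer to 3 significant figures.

The horizontal push has components F cos 31° = 232.0 × 0.8572 = 198.870 N up the incline and F sin 31° = 232.0 × 0.5150 = 119.480 N pressing into the surface.
The normal force is therefore N = mg cos 31° + F sin 31° = 139.724 + 119.480 = 259.204 N, and kinetic friction down the slope is μN = 0.28 × 259.204 = 72.577 N.
Along the incline: F cos 31° − mg sin 31° − μN = ma, so 198.870 − 83.945 − 72.577 = 16.3 a, giving a = 2.5980 m/s².

2.60 m/s²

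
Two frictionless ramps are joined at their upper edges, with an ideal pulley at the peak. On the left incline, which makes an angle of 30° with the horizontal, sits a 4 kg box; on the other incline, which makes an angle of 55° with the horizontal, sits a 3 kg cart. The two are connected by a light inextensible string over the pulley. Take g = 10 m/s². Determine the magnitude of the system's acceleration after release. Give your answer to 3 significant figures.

0.654 m/s²

Resolve each weight along its own incline: the 4 kg mass has component 4 × 10 × sin 30° = 20.000 N down its slope, and the 3 kg mass has 3 × 10 × sin 55° = 24.575 N down its slope.
The 3 kg side's 24.575 N exceeds the other side's 20.000 N, so that mass slides down and the 4 kg mass slides up. Taking that direction as positive, Newton's second law for the whole system gives 24.575 − 20.000 = (4 + 3) a, so a = 4.575 / 7 = 0.6536 m/s².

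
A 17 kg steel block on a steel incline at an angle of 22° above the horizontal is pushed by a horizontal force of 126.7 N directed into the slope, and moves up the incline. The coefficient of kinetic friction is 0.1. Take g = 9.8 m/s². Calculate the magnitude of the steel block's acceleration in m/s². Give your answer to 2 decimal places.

The horizontal push has components F cos 22° = 126.7 × 0.9272 = 117.476 N up the incline and F sin 22° = 126.7 × 0.3746 = 47.462 N pressing into the surface.
The normal force is therefore N = mg cos 22° + F sin 22° = 154.472 + 47.462 = 201.934 N, and kinetic friction down the slope is μN = 0.1 × 201.934 = 20.193 N.
Along the incline: F cos 22° − mg sin 22° − μN = ma, so 117.476 − 62.408 − 20.193 = 17 a, giving a = 2.0515 m/s².

2.05 m/s²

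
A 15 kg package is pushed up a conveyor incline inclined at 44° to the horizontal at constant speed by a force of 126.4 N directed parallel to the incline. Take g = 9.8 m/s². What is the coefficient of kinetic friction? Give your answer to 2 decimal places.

0.23

At constant speed ΣF = 0 along the incline. The applied 126.4 N acts up the slope; the weight component mg sin 44° = 102.115 N and kinetic friction μN both act down the slope.
So 126.4 = 102.115 + μ × 105.743, giving μ = (126.4 − 102.115) / 105.743 = 0.2297.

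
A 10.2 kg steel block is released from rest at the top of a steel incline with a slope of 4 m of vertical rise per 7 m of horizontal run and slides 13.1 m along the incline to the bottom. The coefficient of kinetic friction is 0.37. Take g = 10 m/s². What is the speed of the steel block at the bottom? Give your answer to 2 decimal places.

The weight component along the incline is mg sin 29.74° = 50.606 N and the normal force is N = mg cos 29.74° = 88.561 N.
Friction up the slope is f = μN = 0.37 × 88.561 = 32.768 N, so the net downslope force is 50.606 − 32.768 = 17.838 N and a = 17.838 / 10.2 = 1.7488 m/s².
Starting from rest over a distance of 13.1 m, v² = 2aL = 2 × 1.7488 × 13.1 = 45.8186, so v = 6.7689 m/s.

6.77 m/s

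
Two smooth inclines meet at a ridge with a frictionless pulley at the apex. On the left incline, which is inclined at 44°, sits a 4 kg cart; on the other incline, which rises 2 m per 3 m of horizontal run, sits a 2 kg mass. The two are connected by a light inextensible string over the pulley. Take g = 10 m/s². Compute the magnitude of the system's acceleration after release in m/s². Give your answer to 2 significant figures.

2.8 m/s²

Resolve each weight along its own incline: the 4 kg mass has component 4 × 10 × sin 44° = 27.786 N down its slope, and the 2 kg mass has 2 × 10 × sin 33.69° = 11.094 N down its slope.
The 4 kg side's 27.786 N exceeds the other side's 11.094 N, so that mass slides down and the 2 kg mass slides up. Taking that direction as positive, Newton's second law for the whole system gives 27.786 − 11.094 = (4 + 2) a, so a = 16.692 / 6 = 2.7820 m/s².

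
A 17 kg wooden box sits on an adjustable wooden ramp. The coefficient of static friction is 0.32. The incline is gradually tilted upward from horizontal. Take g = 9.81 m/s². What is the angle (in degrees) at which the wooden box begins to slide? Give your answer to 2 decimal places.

17.74°

At the threshold of sliding, static friction is at its maximum μ_s N and exactly balances the weight component along the incline: mg sin θ = μ_s mg cos θ.
Hence tan θ = μ_s = 0.32, so θ = arctan(0.32) = 17.7447°.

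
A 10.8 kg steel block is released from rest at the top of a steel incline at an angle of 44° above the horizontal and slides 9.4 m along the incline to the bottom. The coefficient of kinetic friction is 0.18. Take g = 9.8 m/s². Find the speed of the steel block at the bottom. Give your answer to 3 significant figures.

The weight component along the incline is mg sin 44° = 73.523 N and the normal force is N = mg cos 44° = 76.135 N.
Friction up the slope is f = μN = 0.18 × 76.135 = 13.704 N, so the net downslope force is 73.523 − 13.704 = 59.819 N and a = 59.819 / 10.8 = 5.5388 m/s².
Starting from rest over a distance of 9.4 m, v² = 2aL = 2 × 5.5388 × 9.4 = 104.1294, so v = 10.2044 m/s.

10.2 m/s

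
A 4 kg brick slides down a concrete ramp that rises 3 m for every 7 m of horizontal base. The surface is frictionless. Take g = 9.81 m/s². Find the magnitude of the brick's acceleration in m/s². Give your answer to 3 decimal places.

3.864 m/s²

Resolving the weight along the incline: the component pulling the brick down the slope is mg sin 23.20° = 4 × 9.81 × 0.3939 = 15.457 N, and the normal force is N = mg cos 23.20° = 4 × 9.81 × 0.9191 = 36.065 N.
With no friction the net force along the incline is 15.457 N, so a = g sin 23.20° = 15.457 / 4 = 3.8643 m/s².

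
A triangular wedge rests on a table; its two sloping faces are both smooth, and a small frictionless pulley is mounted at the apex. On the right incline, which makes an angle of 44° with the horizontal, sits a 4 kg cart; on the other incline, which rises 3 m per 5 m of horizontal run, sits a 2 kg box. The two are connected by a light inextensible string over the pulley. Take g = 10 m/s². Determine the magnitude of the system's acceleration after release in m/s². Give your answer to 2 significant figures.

2.9 m/s²

Resolve each weight along its own incline: the 4 kg mass has component 4 × 10 × sin 44° = 27.786 N down its slope, and the 2 kg mass has 2 × 10 × sin 30.96° = 10.290 N down its slope.
The 4 kg side's 27.786 N exceeds the other side's 10.290 N, so that mass slides down and the 2 kg mass slides up. Taking that direction as positive, Newton's second law for the whole system gives 27.786 − 10.290 = (4 + 2) a, so a = 17.496 / 6 = 2.9160 m/s².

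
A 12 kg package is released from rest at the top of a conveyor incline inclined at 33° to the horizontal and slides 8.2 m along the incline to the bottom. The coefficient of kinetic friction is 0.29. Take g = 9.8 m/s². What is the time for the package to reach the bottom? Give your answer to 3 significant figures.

2.36 s

The weight component along the incline is mg sin 33° = 64.050 N and the normal force is N = mg cos 33° = 98.628 N.
Friction up the slope is f = μN = 0.29 × 98.628 = 28.602 N, so the net downslope force is 64.050 − 28.602 = 35.448 N and a = 35.448 / 12 = 2.9540 m/s².
Starting from rest, L = ½at², so t = √(2L/a) = √(2 × 8.2 / 2.9540) = 2.3562 s.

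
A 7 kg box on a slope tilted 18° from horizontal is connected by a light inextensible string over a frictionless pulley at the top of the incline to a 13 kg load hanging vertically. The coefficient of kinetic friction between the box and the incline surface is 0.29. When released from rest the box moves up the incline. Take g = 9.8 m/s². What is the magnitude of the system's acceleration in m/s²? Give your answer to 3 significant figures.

For the box on the incline: the weight component along the slope is m₁g sin 18° = 7 × 9.8 × 0.3090 = 21.197 N and the normal force is N = m₁g cos 18° = 65.242 N.
Kinetic friction opposes the box's motion up the incline: f = μN = 0.29 × 65.242 = 18.920 N acting down the slope.
Newton's second law for the box (up-slope positive): T − 21.197 − 18.920 = 7 a. For the hanging load (downward positive): 13 × 9.8 − T = 13 a.
Adding the two equations eliminates T: 87.283 = 20 a, so a = 4.3642 m/s².

4.36 m/s²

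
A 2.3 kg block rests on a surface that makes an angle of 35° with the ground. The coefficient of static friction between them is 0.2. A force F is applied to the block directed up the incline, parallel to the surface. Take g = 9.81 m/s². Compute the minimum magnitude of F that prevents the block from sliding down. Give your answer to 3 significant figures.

9.25 N

The normal force is N = mg cos 35° = 18.483 N. With F at its minimum the block is on the verge of sliding down, so static friction is at its maximum μ_s N = 0.2 × 18.483 = 3.697 N and acts up the slope.
Equilibrium along the incline: F + μ_s N = mg sin 35°, so F = 12.942 − 3.697 = 9.245 N.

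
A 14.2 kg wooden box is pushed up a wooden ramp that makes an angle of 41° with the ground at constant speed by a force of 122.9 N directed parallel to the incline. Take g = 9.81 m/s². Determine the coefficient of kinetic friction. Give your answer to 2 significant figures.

0.30

At constant speed ΣF = 0 along the incline. The applied 122.9 N acts up the slope; the weight component mg sin 41° = 91.390 N and kinetic friction μN both act down the slope.
So 122.9 = 91.390 + μ × 105.133, giving μ = (122.9 − 91.390) / 105.133 = 0.2997.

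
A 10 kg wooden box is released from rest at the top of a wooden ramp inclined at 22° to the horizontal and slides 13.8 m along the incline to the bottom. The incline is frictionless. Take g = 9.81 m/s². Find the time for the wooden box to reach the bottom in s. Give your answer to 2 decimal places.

The weight component along the incline is mg sin 22° = 36.749 N and the normal force is N = mg cos 22° = 90.957 N.
With no friction, a = g sin 22° = 3.6749 m/s².
Starting from rest, L = ½at², so t = √(2L/a) = √(2 × 13.8 / 3.6749) = 2.7405 s.

2.74 s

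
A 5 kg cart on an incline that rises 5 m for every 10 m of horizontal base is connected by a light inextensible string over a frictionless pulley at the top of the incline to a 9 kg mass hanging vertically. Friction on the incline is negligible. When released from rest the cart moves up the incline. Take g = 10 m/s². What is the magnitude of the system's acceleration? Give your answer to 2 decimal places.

4.83 m/s²

For the cart on the incline: the weight component along the slope is m₁g sin 26.57° = 5 × 10 × 0.4472 = 22.360 N and the normal force is N = m₁g cos 26.57° = 44.721 N.
Newton's second law for the cart (up-slope positive): T − 22.360 = 5 a. For the hanging mass (downward positive): 9 × 10 − T = 9 a.
Adding the two equations eliminates T: 67.640 = 14 a, so a = 4.8314 m/s².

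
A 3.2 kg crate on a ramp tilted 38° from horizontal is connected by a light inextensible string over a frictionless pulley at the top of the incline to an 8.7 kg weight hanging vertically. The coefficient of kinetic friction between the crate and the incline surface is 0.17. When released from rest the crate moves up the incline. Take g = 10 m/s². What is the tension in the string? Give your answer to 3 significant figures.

For the crate on the incline: the weight component along the slope is m₁g sin 38° = 3.2 × 10 × 0.6157 = 19.702 N and the normal force is N = m₁g cos 38° = 25.216 N.
Kinetic friction opposes the crate's motion up the incline: f = μN = 0.17 × 25.216 = 4.287 N acting down the slope.
Newton's second law for the crate (up-slope positive): T − 19.702 − 4.287 = 3.2 a. For the hanging weight (downward positive): 8.7 × 10 − T = 8.7 a.
Adding the two equations eliminates T: 63.011 = 11.9 a, so a = 5.2950 m/s².
Then from the hanging weight's equation, T = 8.7 × (10 − 5.2950) = 40.933 N.

40.9 N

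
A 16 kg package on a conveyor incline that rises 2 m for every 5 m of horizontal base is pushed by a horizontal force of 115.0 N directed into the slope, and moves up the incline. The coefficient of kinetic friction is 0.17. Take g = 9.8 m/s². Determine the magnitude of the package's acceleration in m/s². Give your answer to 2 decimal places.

1.03 m/s²

The horizontal push has components F cos 21.80° = 115.0 × 0.9285 = 106.778 N up the incline and F sin 21.80° = 115.0 × 0.3714 = 42.711 N pressing into the surface.
The normal force is therefore N = mg cos 21.80° + F sin 21.80° = 145.589 + 42.711 = 188.300 N, and kinetic friction down the slope is μN = 0.17 × 188.300 = 32.011 N.
Along the incline: F cos 21.80° − mg sin 21.80° − μN = ma, so 106.778 − 58.236 − 32.011 = 16 a, giving a = 1.0332 m/s².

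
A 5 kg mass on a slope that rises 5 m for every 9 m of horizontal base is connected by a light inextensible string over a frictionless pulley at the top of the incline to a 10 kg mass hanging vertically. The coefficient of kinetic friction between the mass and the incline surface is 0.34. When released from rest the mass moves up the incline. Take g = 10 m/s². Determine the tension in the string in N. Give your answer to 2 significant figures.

59 N

For the mass on the incline: the weight component along the slope is m₁g sin 29.05° = 5 × 10 × 0.4856 = 24.280 N and the normal force is N = m₁g cos 29.05° = 43.708 N.
Kinetic friction opposes the mass's motion up the incline: f = μN = 0.34 × 43.708 = 14.861 N acting down the slope.
Newton's second law for the mass (up-slope positive): T − 24.280 − 14.861 = 5 a. For the hanging mass (downward positive): 10 × 10 − T = 10 a.
Adding the two equations eliminates T: 60.859 = 15 a, so a = 4.0573 m/s².
Then from the hanging mass's equation, T = 10 × (10 − 4.0573) = 59.427 N.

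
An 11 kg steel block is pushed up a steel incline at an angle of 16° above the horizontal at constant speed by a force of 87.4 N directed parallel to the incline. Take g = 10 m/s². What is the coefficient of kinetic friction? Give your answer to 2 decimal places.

0.54

At constant speed ΣF = 0 along the incline. The applied 87.4 N acts up the slope; the weight component mg sin 16° = 30.320 N and kinetic friction μN both act down the slope.
So 87.4 = 30.320 + μ × 105.739, giving μ = (87.4 − 30.320) / 105.739 = 0.5398.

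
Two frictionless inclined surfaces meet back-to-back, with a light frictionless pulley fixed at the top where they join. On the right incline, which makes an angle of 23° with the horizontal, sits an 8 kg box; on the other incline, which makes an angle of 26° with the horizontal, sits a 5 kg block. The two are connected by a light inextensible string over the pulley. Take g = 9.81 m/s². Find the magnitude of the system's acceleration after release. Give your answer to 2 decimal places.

Resolve each weight along its own incline: the 8 kg mass has component 8 × 9.81 × sin 23° = 30.665 N down its slope, and the 5 kg mass has 5 × 9.81 × sin 26° = 21.502 N down its slope.
The 8 kg side's 30.665 N exceeds the other side's 21.502 N, so that mass slides down and the 5 kg mass slides up. Taking that direction as positive, Newton's second law for the whole system gives 30.665 − 21.502 = (8 + 5) a, so a = 9.163 / 13 = 0.7048 m/s².

0.70 m/s²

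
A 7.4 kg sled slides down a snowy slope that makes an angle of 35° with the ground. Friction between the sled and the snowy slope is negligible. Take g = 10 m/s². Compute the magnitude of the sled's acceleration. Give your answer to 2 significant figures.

5.7 m/s²

Resolving the weight along the incline: the component pulling the sled down the slope is mg sin 35° = 7.4 × 10 × 0.5736 = 42.446 N, and the normal force is N = mg cos 35° = 7.4 × 10 × 0.8192 = 60.621 N.
With no friction the net force along the incline is 42.446 N, so a = g sin 35° = 42.446 / 7.4 = 5.7359 m/s².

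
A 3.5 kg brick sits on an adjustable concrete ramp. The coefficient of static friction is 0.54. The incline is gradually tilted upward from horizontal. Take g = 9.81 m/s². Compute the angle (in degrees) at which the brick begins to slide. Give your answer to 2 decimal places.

28.37°

At the threshold of sliding, static friction is at its maximum μ_s N and exactly balances the weight component along the incline: mg sin θ = μ_s mg cos θ.
Hence tan θ = μ_s = 0.54, so θ = arctan(0.54) = 28.3690°.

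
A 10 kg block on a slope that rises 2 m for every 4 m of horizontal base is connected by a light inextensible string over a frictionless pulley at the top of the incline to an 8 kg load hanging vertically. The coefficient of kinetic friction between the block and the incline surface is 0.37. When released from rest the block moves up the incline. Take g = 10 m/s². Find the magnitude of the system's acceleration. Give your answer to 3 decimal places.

0.121 m/s²

For the block on the incline: the weight component along the slope is m₁g sin 26.57° = 10 × 10 × 0.4472 = 44.720 N and the normal force is N = m₁g cos 26.57° = 89.443 N.
Kinetic friction opposes the block's motion up the incline: f = μN = 0.37 × 89.443 = 33.094 N acting down the slope.
Newton's second law for the block (up-slope positive): T − 44.720 − 33.094 = 10 a. For the hanging load (downward positive): 8 × 10 − T = 8 a.
Adding the two equations eliminates T: 2.186 = 18 a, so a = 0.1214 m/s².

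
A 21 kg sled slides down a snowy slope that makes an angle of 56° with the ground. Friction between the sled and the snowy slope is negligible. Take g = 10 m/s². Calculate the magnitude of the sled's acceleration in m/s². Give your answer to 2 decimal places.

Resolving the weight along the incline: the component pulling the sled down the slope is mg sin 56° = 21 × 10 × 0.8290 = 174.090 N, and the normal force is N = mg cos 56° = 21 × 10 × 0.5592 = 117.432 N.
With no friction the net force along the incline is 174.090 N, so a = g sin 56° = 174.090 / 21 = 8.2900 m/s².

8.29 m/s²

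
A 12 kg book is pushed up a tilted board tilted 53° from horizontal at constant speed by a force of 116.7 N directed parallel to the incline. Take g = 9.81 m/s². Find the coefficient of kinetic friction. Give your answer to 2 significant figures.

0.32

At constant speed ΣF = 0 along the incline. The applied 116.7 N acts up the slope; the weight component mg sin 53° = 94.015 N and kinetic friction μN both act down the slope.
So 116.7 = 94.015 + μ × 70.846, giving μ = (116.7 − 94.015) / 70.846 = 0.3202.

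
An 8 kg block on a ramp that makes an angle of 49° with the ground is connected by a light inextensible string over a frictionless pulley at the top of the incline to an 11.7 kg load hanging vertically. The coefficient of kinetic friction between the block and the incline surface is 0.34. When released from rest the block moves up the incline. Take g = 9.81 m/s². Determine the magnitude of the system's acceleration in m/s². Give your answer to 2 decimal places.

For the block on the incline: the weight component along the slope is m₁g sin 49° = 8 × 9.81 × 0.7547 = 59.229 N and the normal force is N = m₁g cos 49° = 51.488 N.
Kinetic friction opposes the block's motion up the incline: f = μN = 0.34 × 51.488 = 17.506 N acting down the slope.
Newton's second law for the block (up-slope positive): T − 59.229 − 17.506 = 8 a. For the hanging load (downward positive): 11.7 × 9.81 − T = 11.7 a.
Adding the two equations eliminates T: 38.042 = 19.7 a, so a = 1.9311 m/s².

1.93 m/s²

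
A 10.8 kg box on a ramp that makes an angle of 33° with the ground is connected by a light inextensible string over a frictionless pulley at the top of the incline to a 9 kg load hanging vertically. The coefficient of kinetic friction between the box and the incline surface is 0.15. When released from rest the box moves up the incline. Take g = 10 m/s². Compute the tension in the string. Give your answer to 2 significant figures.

For the box on the incline: the weight component along the slope is m₁g sin 33° = 10.8 × 10 × 0.5446 = 58.817 N and the normal force is N = m₁g cos 33° = 90.576 N.
Kinetic friction opposes the box's motion up the incline: f = μN = 0.15 × 90.576 = 13.586 N acting down the slope.
Newton's second law for the box (up-slope positive): T − 58.817 − 13.586 = 10.8 a. For the hanging load (downward positive): 9 × 10 − T = 9 a.
Adding the two equations eliminates T: 17.597 = 19.8 a, so a = 0.8887 m/s².
Then from the hanging load's equation, T = 9 × (10 − 0.8887) = 82.002 N.

82 N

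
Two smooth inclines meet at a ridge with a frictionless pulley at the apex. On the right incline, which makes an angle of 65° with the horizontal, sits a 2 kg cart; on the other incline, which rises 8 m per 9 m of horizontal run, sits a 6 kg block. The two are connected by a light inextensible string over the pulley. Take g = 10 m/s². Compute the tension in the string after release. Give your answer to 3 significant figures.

23.6 N

Resolve each weight along its own incline: the 2 kg mass has component 2 × 10 × sin 65° = 18.126 N down its slope, and the 6 kg mass has 6 × 10 × sin 41.63° = 39.862 N down its slope.
The 6 kg side's 39.862 N exceeds the other side's 18.126 N, so that mass slides down and the 2 kg mass slides up. Taking that direction as positive, Newton's second law for the whole system gives 39.862 − 18.126 = (2 + 6) a, so a = 21.736 / 8 = 2.7170 m/s².
For the 2 kg mass (up-slope positive): T − 18.126 = 2 × 2.7170, so T = 23.560 N.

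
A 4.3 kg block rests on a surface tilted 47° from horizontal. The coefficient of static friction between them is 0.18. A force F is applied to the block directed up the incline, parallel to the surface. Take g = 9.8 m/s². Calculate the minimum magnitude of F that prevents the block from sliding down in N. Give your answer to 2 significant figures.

The normal force is N = mg cos 47° = 28.739 N. With F at its minimum the block is on the verge of sliding down, so static friction is at its maximum μ_s N = 0.18 × 28.739 = 5.173 N and acts up the slope.
Equilibrium along the incline: F + μ_s N = mg sin 47°, so F = 30.819 − 5.173 = 25.646 N.

26 N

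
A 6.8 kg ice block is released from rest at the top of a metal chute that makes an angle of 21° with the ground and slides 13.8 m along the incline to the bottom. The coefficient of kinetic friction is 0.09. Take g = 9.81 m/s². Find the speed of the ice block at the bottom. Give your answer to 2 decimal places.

8.62 m/s

The weight component along the incline is mg sin 21° = 23.906 N and the normal force is N = mg cos 21° = 62.277 N.
Friction up the slope is f = μN = 0.09 × 62.277 = 5.605 N, so the net downslope force is 23.906 − 5.605 = 18.301 N and a = 18.301 / 6.8 = 2.6913 m/s².
Starting from rest over a distance of 13.8 m, v² = 2aL = 2 × 2.6913 × 13.8 = 74.2799, so v = 8.6186 m/s.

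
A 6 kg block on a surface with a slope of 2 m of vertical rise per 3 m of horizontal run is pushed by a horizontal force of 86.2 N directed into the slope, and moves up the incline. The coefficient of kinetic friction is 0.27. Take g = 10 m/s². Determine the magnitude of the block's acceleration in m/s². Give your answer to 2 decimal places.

2.01 m/s²

The horizontal push has components F cos 33.69° = 86.2 × 0.8321 = 71.727 N up the incline and F sin 33.69° = 86.2 × 0.5547 = 47.815 N pressing into the surface.
The normal force is therefore N = mg cos 33.69° + F sin 33.69° = 49.926 + 47.815 = 97.741 N, and kinetic friction down the slope is μN = 0.27 × 97.741 = 26.390 N.
Along the incline: F cos 33.69° − mg sin 33.69° − μN = ma, so 71.727 − 33.282 − 26.390 = 6 a, giving a = 2.0092 m/s².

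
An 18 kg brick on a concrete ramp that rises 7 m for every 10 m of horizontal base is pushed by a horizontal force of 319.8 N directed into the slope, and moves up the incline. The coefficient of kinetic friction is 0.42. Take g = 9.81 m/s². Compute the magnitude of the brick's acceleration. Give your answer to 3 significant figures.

The horizontal push has components F cos 34.99° = 319.8 × 0.8192 = 261.980 N up the incline and F sin 34.99° = 319.8 × 0.5735 = 183.405 N pressing into the surface.
The normal force is therefore N = mg cos 34.99° + F sin 34.99° = 144.654 + 183.405 = 328.059 N, and kinetic friction down the slope is μN = 0.42 × 328.059 = 137.785 N.
Along the incline: F cos 34.99° − mg sin 34.99° − μN = ma, so 261.980 − 101.269 − 137.785 = 18 a, giving a = 1.2737 m/s².

1.27 m/s²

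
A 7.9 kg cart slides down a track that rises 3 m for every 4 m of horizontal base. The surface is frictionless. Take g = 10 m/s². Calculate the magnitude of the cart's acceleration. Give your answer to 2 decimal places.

Resolving the weight along the incline: the component pulling the cart down the slope is mg sin 36.87° = 7.9 × 10 × 0.6000 = 47.400 N, and the normal force is N = mg cos 36.87° = 7.9 × 10 × 0.8000 = 63.200 N.
With no friction the net force along the incline is 47.400 N, so a = g sin 36.87° = 47.400 / 7.9 = 6.0000 m/s².

6.00 m/s²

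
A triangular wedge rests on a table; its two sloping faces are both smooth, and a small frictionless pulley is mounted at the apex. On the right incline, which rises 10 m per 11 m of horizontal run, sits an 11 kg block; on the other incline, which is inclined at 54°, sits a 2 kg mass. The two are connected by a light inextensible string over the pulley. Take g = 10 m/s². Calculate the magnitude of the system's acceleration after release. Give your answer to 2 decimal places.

Resolve each weight along its own incline: the 11 kg mass has component 11 × 10 × sin 42.27° = 73.994 N down its slope, and the 2 kg mass has 2 × 10 × sin 54° = 16.180 N down its slope.
The 11 kg side's 73.994 N exceeds the other side's 16.180 N, so that mass slides down and the 2 kg mass slides up. Taking that direction as positive, Newton's second law for the whole system gives 73.994 − 16.180 = (11 + 2) a, so a = 57.814 / 13 = 4.4472 m/s².

4.45 m/s²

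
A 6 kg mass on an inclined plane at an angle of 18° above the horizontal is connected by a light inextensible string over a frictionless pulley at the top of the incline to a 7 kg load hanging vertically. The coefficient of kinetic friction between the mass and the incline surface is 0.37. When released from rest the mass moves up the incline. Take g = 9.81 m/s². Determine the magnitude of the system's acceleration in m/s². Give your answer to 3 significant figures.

2.29 m/s²

For the mass on the incline: the weight component along the slope is m₁g sin 18° = 6 × 9.81 × 0.3090 = 18.188 N and the normal force is N = m₁g cos 18° = 55.979 N.
Kinetic friction opposes the mass's motion up the incline: f = μN = 0.37 × 55.979 = 20.712 N acting down the slope.
Newton's second law for the mass (up-slope positive): T − 18.188 − 20.712 = 6 a. For the hanging load (downward positive): 7 × 9.81 − T = 7 a.
Adding the two equations eliminates T: 29.770 = 13 a, so a = 2.2900 m/s².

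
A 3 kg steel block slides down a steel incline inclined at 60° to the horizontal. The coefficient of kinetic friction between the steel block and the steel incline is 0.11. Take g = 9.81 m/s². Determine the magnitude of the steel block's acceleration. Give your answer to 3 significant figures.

Resolving the weight along the incline: the component pulling the steel block down the slope is mg sin 60° = 3 × 9.81 × 0.8660 = 25.486 N, and the normal force is N = mg cos 60° = 3 × 9.81 × 0.5000 = 14.715 N.
Kinetic friction acts up the slope with magnitude f = μN = 0.11 × 14.715 = 1.619 N.
Net force along the incline is 25.486 − 1.619 = 23.867 N, so a = 23.867 / 3 = 7.9557 m/s².

7.96 m/s²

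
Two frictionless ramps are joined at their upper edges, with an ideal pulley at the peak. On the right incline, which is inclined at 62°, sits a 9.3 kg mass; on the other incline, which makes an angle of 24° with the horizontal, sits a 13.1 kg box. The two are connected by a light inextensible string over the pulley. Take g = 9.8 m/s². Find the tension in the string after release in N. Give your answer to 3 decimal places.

Resolve each weight along its own incline: the 9.3 kg mass has component 9.3 × 9.8 × sin 62° = 80.472 N down its slope, and the 13.1 kg mass has 13.1 × 9.8 × sin 24° = 52.217 N down its slope.
The 9.3 kg side's 80.472 N exceeds the other side's 52.217 N, so that mass slides down and the 13.1 kg mass slides up. Taking that direction as positive, Newton's second law for the whole system gives 80.472 − 52.217 = (9.3 + 13.1) a, so a = 28.255 / 22.4 = 1.2614 m/s².
For the 13.1 kg mass (up-slope positive): T − 52.217 = 13.1 × 1.2614, so T = 68.741 N.

68.741 N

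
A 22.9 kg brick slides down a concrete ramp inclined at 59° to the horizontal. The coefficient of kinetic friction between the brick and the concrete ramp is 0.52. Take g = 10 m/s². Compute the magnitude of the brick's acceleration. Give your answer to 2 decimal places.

5.89 m/s²

Resolving the weight along the incline: the component pulling the brick down the slope is mg sin 59° = 22.9 × 10 × 0.8572 = 196.299 N, and the normal force is N = mg cos 59° = 22.9 × 10 × 0.5150 = 117.935 N.
Kinetic friction acts up the slope with magnitude f = μN = 0.52 × 117.935 = 61.326 N.
Net force along the incline is 196.299 − 61.326 = 134.973 N, so a = 134.973 / 22.9 = 5.8940 m/s².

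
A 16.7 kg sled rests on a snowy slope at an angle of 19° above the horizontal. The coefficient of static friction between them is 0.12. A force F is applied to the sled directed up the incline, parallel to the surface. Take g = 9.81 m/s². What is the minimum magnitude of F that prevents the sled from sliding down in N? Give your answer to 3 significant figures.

The normal force is N = mg cos 19° = 154.901 N. With F at its minimum the sled is on the verge of sliding down, so static friction is at its maximum μ_s N = 0.12 × 154.901 = 18.588 N and acts up the slope.
Equilibrium along the incline: F + μ_s N = mg sin 19°, so F = 53.337 − 18.588 = 34.749 N.

34.7 N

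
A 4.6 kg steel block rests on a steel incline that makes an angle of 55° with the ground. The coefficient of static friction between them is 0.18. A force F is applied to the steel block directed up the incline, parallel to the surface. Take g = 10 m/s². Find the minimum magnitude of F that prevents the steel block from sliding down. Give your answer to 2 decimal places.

32.93 N

The normal force is N = mg cos 55° = 26.385 N. With F at its minimum the steel block is on the verge of sliding down, so static friction is at its maximum μ_s N = 0.18 × 26.385 = 4.749 N and acts up the slope.
Equilibrium along the incline: F + μ_s N = mg sin 55°, so F = 37.681 − 4.749 = 32.932 N.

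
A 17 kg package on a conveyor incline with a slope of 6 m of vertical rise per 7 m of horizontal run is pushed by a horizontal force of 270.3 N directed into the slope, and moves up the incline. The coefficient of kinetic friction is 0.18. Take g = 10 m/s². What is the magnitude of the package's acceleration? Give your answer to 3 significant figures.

The horizontal push has components F cos 40.60° = 270.3 × 0.7593 = 205.239 N up the incline and F sin 40.60° = 270.3 × 0.6508 = 175.911 N pressing into the surface.
The normal force is therefore N = mg cos 40.60° + F sin 40.60° = 129.081 + 175.911 = 304.992 N, and kinetic friction down the slope is μN = 0.18 × 304.992 = 54.899 N.
Along the incline: F cos 40.60° − mg sin 40.60° − μN = ma, so 205.239 − 110.636 − 54.899 = 17 a, giving a = 2.3355 m/s².

2.34 m/s²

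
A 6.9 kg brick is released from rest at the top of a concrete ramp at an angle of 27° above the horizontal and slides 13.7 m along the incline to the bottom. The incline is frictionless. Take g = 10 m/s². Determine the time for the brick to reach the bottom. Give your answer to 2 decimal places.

2.46 s

The weight component along the incline is mg sin 27° = 31.325 N and the normal force is N = mg cos 27° = 61.479 N.
With no friction, a = g sin 27° = 4.5399 m/s².
Starting from rest, L = ½at², so t = √(2L/a) = √(2 × 13.7 / 4.5399) = 2.4567 s.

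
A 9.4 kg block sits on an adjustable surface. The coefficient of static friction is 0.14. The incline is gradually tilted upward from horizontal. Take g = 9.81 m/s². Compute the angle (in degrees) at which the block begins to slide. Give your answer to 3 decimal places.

7.970°

At the threshold of sliding, static friction is at its maximum μ_s N and exactly balances the weight component along the incline: mg sin θ = μ_s mg cos θ.
Hence tan θ = μ_s = 0.14, so θ = arctan(0.14) = 7.9696°.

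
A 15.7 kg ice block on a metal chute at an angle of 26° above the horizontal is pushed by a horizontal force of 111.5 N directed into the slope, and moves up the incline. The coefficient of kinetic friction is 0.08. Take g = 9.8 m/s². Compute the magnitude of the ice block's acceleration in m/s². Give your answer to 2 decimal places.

1.13 m/s²

The horizontal push has components F cos 26° = 111.5 × 0.8988 = 100.216 N up the incline and F sin 26° = 111.5 × 0.4384 = 48.882 N pressing into the surface.
The normal force is therefore N = mg cos 26° + F sin 26° = 138.289 + 48.882 = 187.171 N, and kinetic friction down the slope is μN = 0.08 × 187.171 = 14.974 N.
Along the incline: F cos 26° − mg sin 26° − μN = ma, so 100.216 − 67.452 − 14.974 = 15.7 a, giving a = 1.1331 m/s².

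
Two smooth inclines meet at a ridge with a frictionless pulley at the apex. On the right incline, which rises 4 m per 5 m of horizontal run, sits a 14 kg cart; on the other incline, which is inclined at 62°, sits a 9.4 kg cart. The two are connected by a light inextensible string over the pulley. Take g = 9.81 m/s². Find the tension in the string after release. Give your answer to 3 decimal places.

83.178 N

Resolve each weight along its own incline: the 14 kg mass has component 14 × 9.81 × sin 38.66° = 85.796 N down its slope, and the 9.4 kg mass has 9.4 × 9.81 × sin 62° = 81.420 N down its slope.
The 14 kg side's 85.796 N exceeds the other side's 81.420 N, so that mass slides down and the 9.4 kg mass slides up. Taking that direction as positive, Newton's second law for the whole system gives 85.796 − 81.420 = (14 + 9.4) a, so a = 4.376 / 23.4 = 0.1870 m/s².
For the 9.4 kg mass (up-slope positive): T − 81.420 = 9.4 × 0.1870, so T = 83.178 N.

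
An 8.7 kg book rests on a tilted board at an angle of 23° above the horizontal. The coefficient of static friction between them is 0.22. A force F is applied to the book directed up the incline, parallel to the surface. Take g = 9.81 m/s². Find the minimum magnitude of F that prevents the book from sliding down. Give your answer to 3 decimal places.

16.064 N

The normal force is N = mg cos 23° = 78.562 N. With F at its minimum the book is on the verge of sliding down, so static friction is at its maximum μ_s N = 0.22 × 78.562 = 17.284 N and acts up the slope.
Equilibrium along the incline: F + μ_s N = mg sin 23°, so F = 33.348 − 17.284 = 16.064 N.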